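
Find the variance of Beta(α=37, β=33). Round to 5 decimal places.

0.00351

α+β = 70 and αβ = 1221, so Var = αβ/[(α+β)²(α+β+1)] = 1221/347900 = 0.00351.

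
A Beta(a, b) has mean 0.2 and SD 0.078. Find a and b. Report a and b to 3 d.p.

σ² = 0.078² = 0.006084.
With s = a+b, Var = μ(1−μ)/(s+1), so s+1 = (0.2×0.8)/0.006084 = 26.2985 and s = 25.2985.
a = μs = 5.060, b = (1−μ)s = 20.239.

a = 5.060, b = 20.239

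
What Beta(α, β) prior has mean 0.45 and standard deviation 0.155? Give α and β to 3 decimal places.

α = 4.186, β = 5.116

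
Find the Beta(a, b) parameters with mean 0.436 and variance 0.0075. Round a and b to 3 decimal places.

By moment matching, a+b = μ(1−μ)/σ² − 1 = (0.436·0.564)/0.0075 − 1 = 32.7872 − 1 = 31.7872.
Since a/(a+b) = μ, a = 0.436·31.7872 = 13.859 and b = 0.564·31.7872 = 17.928.

a = 13.859, b = 17.928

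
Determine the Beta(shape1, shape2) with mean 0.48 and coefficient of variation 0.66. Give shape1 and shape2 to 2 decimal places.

shape1 = 0.71, shape2 = 0.77

Var = (CV·μ)² = (0.66×0.48)² = 0.100362.
shape1+shape2 = μ(1−μ)/Var − 1 = 0.2496/0.100362 − 1 = 1.4870.
Thus shape1 = 0.48·1.4870 = 0.71 and shape2 = 0.52·1.4870 = 0.77.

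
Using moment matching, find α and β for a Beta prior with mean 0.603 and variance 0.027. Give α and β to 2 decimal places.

α = 4.74, β = 3.12

By moment matching, α+β = μ(1−μ)/σ² − 1 = (0.603·0.397)/0.027 − 1 = 8.8663 − 1 = 7.8663.
Since α/(α+β) = μ, α = 0.603·7.8663 = 4.74 and β = 0.397·7.8663 = 3.12.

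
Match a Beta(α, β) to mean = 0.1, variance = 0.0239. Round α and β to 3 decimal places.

α = 0.277, β = 2.489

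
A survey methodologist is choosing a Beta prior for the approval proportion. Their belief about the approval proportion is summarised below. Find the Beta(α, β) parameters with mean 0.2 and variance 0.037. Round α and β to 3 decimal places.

α = 0.665, β = 2.659

Write ν = α+β; then α = μν and Var = μ(1−μ)/(ν+1).
ν = μ(1−μ)/Var − 1 = 0.16/0.037 − 1 = 3.3243.
α = 0.2·3.3243 = 0.665, β = 0.8·3.3243 = 2.659.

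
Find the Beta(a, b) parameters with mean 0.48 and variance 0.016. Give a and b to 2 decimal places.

a = 7.01, b = 7.59

By moment matching, a+b = μ(1−μ)/σ² − 1 = (0.48·0.52)/0.016 − 1 = 15.6000 − 1 = 14.6000.
Since a/(a+b) = μ, a = 0.48·14.6000 = 7.01 and b = 0.52·14.6000 = 7.59.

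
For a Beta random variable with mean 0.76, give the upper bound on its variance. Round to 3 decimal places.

0.182

For fixed mean μ the Beta variance is μ(1−μ)/(α+β+1), increasing as α+β decreases.
Its least upper bound (not attained) is μ(1−μ) = 0.76·0.24 = 0.182.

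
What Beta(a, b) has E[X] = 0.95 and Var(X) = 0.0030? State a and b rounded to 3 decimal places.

a = 14.092, b = 0.742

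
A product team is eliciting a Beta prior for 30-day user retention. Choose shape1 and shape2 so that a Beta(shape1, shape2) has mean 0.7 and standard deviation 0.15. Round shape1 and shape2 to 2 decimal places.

Variance = 0.15² = 0.0225. The moment-matching identity shape1+shape2 = μ(1−μ)/Var − 1 gives
shape1+shape2 = 0.21/0.0225 − 1 = 8.3333, so shape1 = μ·8.3333 = 5.83 and shape2 = (1−μ)·8.3333 = 2.50.

shape1 = 5.83, shape2 = 2.50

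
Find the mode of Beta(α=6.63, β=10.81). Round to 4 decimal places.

The density x^(α−1)(1−x)^(β−1) is maximised at (α−1)/(α+β−2) = 5.63/15.44 = 0.3646.

0.3646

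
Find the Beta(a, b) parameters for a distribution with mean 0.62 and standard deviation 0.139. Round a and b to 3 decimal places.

a = 6.940, b = 4.254

First σ² = 0.019321. Setting a = μn, b = (1−μ)n with n = a+b,
μ(1−μ)/(n+1) = 0.019321 ⇒ n+1 = 0.2356/0.019321 = 12.1940 ⇒ n = 11.1940.
Hence a = 0.62×11.1940 = 6.940, b = 0.38×11.1940 = 4.254.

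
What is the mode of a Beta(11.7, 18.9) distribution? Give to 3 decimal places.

The density x^(α−1)(1−x)^(β−1) is maximised at (α−1)/(α+β−2) = 10.7/28.6 = 0.374.

0.374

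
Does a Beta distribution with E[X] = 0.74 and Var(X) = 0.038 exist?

A Beta with mean μ has variance μ(1−μ)/(α+β+1) < μ(1−μ).
Here μ(1−μ) = 0.74×0.26 = 0.1924, and 0.038 < 0.1924.

Yes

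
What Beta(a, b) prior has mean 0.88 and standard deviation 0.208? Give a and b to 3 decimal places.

σ² = 0.208² = 0.043264.
With s = a+b, Var = μ(1−μ)/(s+1), so s+1 = (0.88×0.12)/0.043264 = 2.4408 and s = 1.4408.
a = μs = 1.268, b = (1−μ)s = 0.173.

a = 1.268, b = 0.173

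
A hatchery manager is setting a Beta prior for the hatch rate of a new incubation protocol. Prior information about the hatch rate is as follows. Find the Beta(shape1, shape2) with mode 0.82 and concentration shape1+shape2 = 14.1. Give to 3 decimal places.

shape1 = 10.922, shape2 = 3.178

For shape1,shape2>1 the mode is (shape1−1)/(shape1+shape2−2), so shape1 = mode·(κ−2)+1 = 0.82×12.1+1 = 10.922.
And shape2 = (1−mode)·(κ−2)+1 = 0.18×12.1+1 = 3.178.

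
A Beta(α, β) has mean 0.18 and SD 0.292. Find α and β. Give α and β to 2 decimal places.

σ² = 0.292² = 0.085264.
With s = α+β, Var = μ(1−μ)/(s+1), so s+1 = (0.18×0.82)/0.085264 = 1.7311 and s = 0.7311.
α = μs = 0.13, β = (1−μ)s = 0.60.

α = 0.13, β = 0.60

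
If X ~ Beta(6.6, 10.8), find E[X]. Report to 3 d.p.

0.379

The Beta mean is α/(α+β) = 6.6/(6.6+10.8) = 0.379.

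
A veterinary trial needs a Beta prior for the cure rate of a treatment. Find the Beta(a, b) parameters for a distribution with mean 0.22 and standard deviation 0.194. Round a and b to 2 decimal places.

a = 0.78, b = 2.78

σ² = 0.194² = 0.037636.
With s = a+b, Var = μ(1−μ)/(s+1), so s+1 = (0.22×0.78)/0.037636 = 4.5595 and s = 3.5595.
a = μs = 0.78, b = (1−μ)s = 2.78.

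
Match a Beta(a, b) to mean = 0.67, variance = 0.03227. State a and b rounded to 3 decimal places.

Let s = a+b. The Beta variance is μ(1−μ)/(s+1).
So s+1 = μ(1−μ)/σ² = (0.67×0.33)/0.03227 = 0.2211/0.03227 = 6.8516, giving s = 5.8516.
Then a = μs = 0.67×5.8516 = 3.921 and b = (1−μ)s = 0.33×5.8516 = 1.931.

a = 3.921, b = 1.931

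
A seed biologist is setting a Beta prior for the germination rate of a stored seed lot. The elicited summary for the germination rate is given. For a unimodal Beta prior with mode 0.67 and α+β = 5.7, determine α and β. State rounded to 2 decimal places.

α = 3.48, β = 2.22

Since the density peak of Beta(α,β) is at (α−1)/(α+β−2),
α = 1 + 0.67(5.7−2) = 3.48 and β = 5.7 − 3.48 = 2.22.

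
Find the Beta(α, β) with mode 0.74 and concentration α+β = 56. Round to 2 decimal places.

α = 40.96, β = 15.04

For α,β>1 the mode is (α−1)/(α+β−2), so α = mode·(κ−2)+1 = 0.74×54+1 = 40.96.
And β = (1−mode)·(κ−2)+1 = 0.26×54+1 = 15.04.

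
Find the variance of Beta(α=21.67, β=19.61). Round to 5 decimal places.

0.00590

μ = 21.67/41.28 = 0.524952; Var = μ(1−μ)/(α+β+1) = 0.2493774/42.28 = 0.00590.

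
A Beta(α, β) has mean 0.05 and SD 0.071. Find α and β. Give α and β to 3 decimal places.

α = 0.421, β = 8.002

First σ² = 0.005041. Setting α = μn, β = (1−μ)n with n = α+β,
μ(1−μ)/(n+1) = 0.005041 ⇒ n+1 = 0.0475/0.005041 = 9.4227 ⇒ n = 8.4227.
Hence α = 0.05×8.4227 = 0.421, β = 0.95×8.4227 = 8.002.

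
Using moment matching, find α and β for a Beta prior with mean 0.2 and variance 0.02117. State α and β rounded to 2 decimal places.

α = 1.31, β = 5.25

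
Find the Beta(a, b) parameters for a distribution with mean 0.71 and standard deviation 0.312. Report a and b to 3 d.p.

σ² = 0.312² = 0.097344.
With s = a+b, Var = μ(1−μ)/(s+1), so s+1 = (0.71×0.29)/0.097344 = 2.1152 and s = 1.1152.
a = μs = 0.792, b = (1−μ)s = 0.323.

a = 0.792, b = 0.323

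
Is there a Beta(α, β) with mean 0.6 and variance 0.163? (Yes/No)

The Beta variance bound is σ² < μ(1−μ).
Here μ(1−μ) = 0.6×0.4 = 0.24, and 0.163 < 0.24.

Yes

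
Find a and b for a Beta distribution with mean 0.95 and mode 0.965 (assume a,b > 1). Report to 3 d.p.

a = 58.900, b = 3.100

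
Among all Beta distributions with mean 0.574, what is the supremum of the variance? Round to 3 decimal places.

0.245

Var = μ(1−μ)/(α+β+1), which approaches μ(1−μ) as α+β → 0.
So the supremum is μ(1−μ) = 0.574×0.426 = 0.245.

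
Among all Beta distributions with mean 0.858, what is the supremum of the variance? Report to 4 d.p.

0.1218

For fixed mean μ the Beta variance is μ(1−μ)/(α+β+1), increasing as α+β decreases.
Its least upper bound (not attained) is μ(1−μ) = 0.858·0.142 = 0.1218.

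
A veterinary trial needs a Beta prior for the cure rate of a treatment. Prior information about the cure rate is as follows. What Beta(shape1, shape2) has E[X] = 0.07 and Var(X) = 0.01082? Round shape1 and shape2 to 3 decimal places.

Let s = shape1+shape2. The Beta variance is μ(1−μ)/(s+1).
So s+1 = μ(1−μ)/σ² = (0.07×0.93)/0.01082 = 0.0651/0.01082 = 6.0166, giving s = 5.0166.
Then shape1 = μs = 0.07×5.0166 = 0.351 and shape2 = (1−μ)s = 0.93×5.0166 = 4.665.

shape1 = 0.351, shape2 = 4.665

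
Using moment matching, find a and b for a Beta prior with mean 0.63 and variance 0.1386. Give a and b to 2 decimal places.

a = 0.43, b = 0.25

By moment matching, a+b = μ(1−μ)/σ² − 1 = (0.63·0.37)/0.1386 − 1 = 1.6818 − 1 = 0.6818.
Since a/(a+b) = μ, a = 0.63·0.6818 = 0.43 and b = 0.37·0.6818 = 0.25.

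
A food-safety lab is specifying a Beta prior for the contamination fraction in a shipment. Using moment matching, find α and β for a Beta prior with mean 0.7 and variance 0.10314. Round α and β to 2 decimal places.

α = 0.73, β = 0.31

By moment matching, α+β = μ(1−μ)/σ² − 1 = (0.7·0.3)/0.10314 − 1 = 2.0361 − 1 = 1.0361.
Since α/(α+β) = μ, α = 0.7·1.0361 = 0.73 and β = 0.3·1.0361 = 0.31.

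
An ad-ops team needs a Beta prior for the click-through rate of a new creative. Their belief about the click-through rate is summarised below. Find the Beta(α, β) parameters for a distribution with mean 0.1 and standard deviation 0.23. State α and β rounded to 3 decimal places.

α = 0.070, β = 0.631

Variance = 0.23² = 0.0529. The moment-matching identity α+β = μ(1−μ)/Var − 1 gives
α+β = 0.09/0.0529 − 1 = 0.7013, so α = μ·0.7013 = 0.070 and β = (1−μ)·0.7013 = 0.631.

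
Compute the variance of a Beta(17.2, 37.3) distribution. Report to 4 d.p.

α+β = 54.5 and αβ = 641.56, so Var = αβ/[(α+β)²(α+β+1)] = 641.56/164848.875 = 0.0039.

0.0039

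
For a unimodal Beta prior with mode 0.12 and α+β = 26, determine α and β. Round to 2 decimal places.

α = 3.88, β = 22.12

For α,β>1 the mode is (α−1)/(α+β−2), so α = mode·(κ−2)+1 = 0.12×24+1 = 3.88.
And β = (1−mode)·(κ−2)+1 = 0.88×24+1 = 22.12.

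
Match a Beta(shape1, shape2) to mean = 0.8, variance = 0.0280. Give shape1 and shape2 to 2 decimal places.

By moment matching, shape1+shape2 = μ(1−μ)/σ² − 1 = (0.8·0.2)/0.0280 − 1 = 5.7143 − 1 = 4.7143.
Since shape1/(shape1+shape2) = μ, shape1 = 0.8·4.7143 = 3.77 and shape2 = 0.2·4.7143 = 0.94.

shape1 = 3.77, shape2 = 0.94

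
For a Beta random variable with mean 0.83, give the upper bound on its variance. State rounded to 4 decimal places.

0.1411

Var = μ(1−μ)/(α+β+1), which approaches μ(1−μ) as α+β → 0.
So the supremum is μ(1−μ) = 0.83×0.17 = 0.1411.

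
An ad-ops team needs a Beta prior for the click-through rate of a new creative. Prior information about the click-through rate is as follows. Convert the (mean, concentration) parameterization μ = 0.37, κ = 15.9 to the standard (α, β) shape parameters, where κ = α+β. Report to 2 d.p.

α = 5.88, β = 10.02

α = μκ = 0.37×15.9 = 5.88 and β = (1−μ)κ = 0.63×15.9 = 10.02.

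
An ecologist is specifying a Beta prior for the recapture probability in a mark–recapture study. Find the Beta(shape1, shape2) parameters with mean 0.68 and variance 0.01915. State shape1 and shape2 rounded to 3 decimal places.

By moment matching, shape1+shape2 = μ(1−μ)/σ² − 1 = (0.68·0.32)/0.01915 − 1 = 11.3629 − 1 = 10.3629.
Since shape1/(shape1+shape2) = μ, shape1 = 0.68·10.3629 = 7.047 and shape2 = 0.32·10.3629 = 3.316.

shape1 = 7.047, shape2 = 3.316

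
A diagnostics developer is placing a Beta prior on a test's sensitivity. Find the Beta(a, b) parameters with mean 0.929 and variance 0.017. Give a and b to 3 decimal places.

a = 2.675, b = 0.204

Let s = a+b. The Beta variance is μ(1−μ)/(s+1).
So s+1 = μ(1−μ)/σ² = (0.929×0.071)/0.017 = 0.065959/0.017 = 3.8799, giving s = 2.8799.
Then a = μs = 0.929×2.8799 = 2.675 and b = (1−μ)s = 0.071×2.8799 = 0.204.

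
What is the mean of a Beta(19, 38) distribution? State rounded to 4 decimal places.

E[X] = α/(α+β) = 19/57 = 0.3333.

0.3333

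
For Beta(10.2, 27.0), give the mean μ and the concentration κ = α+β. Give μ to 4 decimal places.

μ = 0.2742, κ = 37.2

κ = α+β = 10.2+27.0 = 37.2; μ = α/κ = 10.2/37.2 = 0.2742.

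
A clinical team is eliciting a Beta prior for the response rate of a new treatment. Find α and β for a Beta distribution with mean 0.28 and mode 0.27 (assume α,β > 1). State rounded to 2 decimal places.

α = 12.88, β = 33.12

With s = α+β: μ = α/s and mode = (α−1)/(s−2). Eliminating α = μs,
μs − 1 = m(s−2) ⇒ s(μ−m) = 1−2m ⇒ s = 0.46/0.01 = 46.0000.
So α = μs = 12.88, β = (1−μ)s = 33.12.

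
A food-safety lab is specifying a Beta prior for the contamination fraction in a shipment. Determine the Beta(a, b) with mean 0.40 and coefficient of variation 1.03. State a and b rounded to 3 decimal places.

a = 0.166, b = 0.248

Var = (CV·μ)² = (1.03×0.40)² = 0.169744.
a+b = μ(1−μ)/Var − 1 = 0.2400/0.169744 − 1 = 0.4139.
Thus a = 0.40·0.4139 = 0.166 and b = 0.60·0.4139 = 0.248.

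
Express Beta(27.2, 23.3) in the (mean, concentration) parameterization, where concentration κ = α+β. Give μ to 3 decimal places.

κ = α+β = 27.2+23.3 = 50.5; μ = α/κ = 27.2/50.5 = 0.539.

μ = 0.539, κ = 50.5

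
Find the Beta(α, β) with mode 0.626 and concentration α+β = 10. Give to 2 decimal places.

For α,β>1 the mode is (α−1)/(α+β−2), so α = mode·(κ−2)+1 = 0.626×8+1 = 6.01.
And β = (1−mode)·(κ−2)+1 = 0.374×8+1 = 3.99.

α = 6.01, β = 3.99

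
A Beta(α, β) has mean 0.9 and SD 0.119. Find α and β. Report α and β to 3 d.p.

α = 4.820, β = 0.536

Variance = 0.119² = 0.014161. The moment-matching identity α+β = μ(1−μ)/Var − 1 gives
α+β = 0.09/0.014161 − 1 = 5.3555, so α = μ·5.3555 = 4.820 and β = (1−μ)·5.3555 = 0.536.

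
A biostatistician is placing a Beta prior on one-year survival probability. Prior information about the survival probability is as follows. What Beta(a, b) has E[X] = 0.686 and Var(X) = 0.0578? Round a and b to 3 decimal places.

Let s = a+b. The Beta variance is μ(1−μ)/(s+1).
So s+1 = μ(1−μ)/σ² = (0.686×0.314)/0.0578 = 0.215404/0.0578 = 3.7267, giving s = 2.7267.
Then a = μs = 0.686×2.7267 = 1.871 and b = (1−μ)s = 0.314×2.7267 = 0.856.

a = 1.871, b = 0.856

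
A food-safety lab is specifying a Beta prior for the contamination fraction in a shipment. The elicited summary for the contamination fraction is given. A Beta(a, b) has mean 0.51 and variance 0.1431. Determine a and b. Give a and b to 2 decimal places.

a = 0.38, b = 0.37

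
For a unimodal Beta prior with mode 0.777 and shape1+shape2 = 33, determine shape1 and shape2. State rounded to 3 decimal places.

For shape1,shape2>1 the mode is (shape1−1)/(shape1+shape2−2), so shape1 = mode·(κ−2)+1 = 0.777×31+1 = 25.087.
And shape2 = (1−mode)·(κ−2)+1 = 0.223×31+1 = 7.913.

shape1 = 25.087, shape2 = 7.913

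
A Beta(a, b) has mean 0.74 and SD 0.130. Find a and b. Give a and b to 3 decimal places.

a = 7.685, b = 2.700

Variance = 0.130² = 0.016900. The moment-matching identity a+b = μ(1−μ)/Var − 1 gives
a+b = 0.1924/0.016900 − 1 = 10.3846, so a = μ·10.3846 = 7.685 and b = (1−μ)·10.3846 = 2.700.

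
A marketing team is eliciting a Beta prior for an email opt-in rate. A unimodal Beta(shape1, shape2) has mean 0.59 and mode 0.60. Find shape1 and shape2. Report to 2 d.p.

shape1 = 11.80, shape2 = 8.20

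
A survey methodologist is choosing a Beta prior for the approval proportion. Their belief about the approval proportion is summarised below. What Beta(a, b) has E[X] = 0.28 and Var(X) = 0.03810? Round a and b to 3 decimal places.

Write ν = a+b; then a = μν and Var = μ(1−μ)/(ν+1).
ν = μ(1−μ)/Var − 1 = 0.2016/0.03810 − 1 = 4.2913.
a = 0.28·4.2913 = 1.202, b = 0.72·4.2913 = 3.090.

a = 1.202, b = 3.090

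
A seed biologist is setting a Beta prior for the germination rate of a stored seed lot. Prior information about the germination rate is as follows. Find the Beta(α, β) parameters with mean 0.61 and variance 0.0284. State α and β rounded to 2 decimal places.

Write ν = α+β; then α = μν and Var = μ(1−μ)/(ν+1).
ν = μ(1−μ)/Var − 1 = 0.2379/0.0284 − 1 = 7.3768.
α = 0.61·7.3768 = 4.50, β = 0.39·7.3768 = 2.88.

α = 4.50, β = 2.88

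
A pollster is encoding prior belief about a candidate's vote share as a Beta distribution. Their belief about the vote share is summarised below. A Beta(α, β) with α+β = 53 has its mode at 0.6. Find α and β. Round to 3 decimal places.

Since the density peak of Beta(α,β) is at (α−1)/(α+β−2),
α = 1 + 0.6(53−2) = 31.600 and β = 53 − 31.600 = 21.400.

α = 31.600, β = 21.400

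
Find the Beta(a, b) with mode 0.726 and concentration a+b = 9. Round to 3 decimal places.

a = 6.082, b = 2.918

Mode = (a−1)/(κ−2) with κ = a+b, so a−1 = 0.726·7 = 5.082.
a = 6.082; b = κ − a = 2.918.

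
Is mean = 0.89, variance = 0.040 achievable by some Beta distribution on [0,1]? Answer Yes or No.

For any Beta, Var(X) < E[X]·(1−E[X]).
Here μ(1−μ) = 0.89×0.11 = 0.0979, and 0.040 < 0.0979.

Yes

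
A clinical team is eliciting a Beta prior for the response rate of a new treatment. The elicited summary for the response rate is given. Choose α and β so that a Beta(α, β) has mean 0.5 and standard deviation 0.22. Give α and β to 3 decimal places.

α = 2.083, β = 2.083

First σ² = 0.0484. Setting α = μn, β = (1−μ)n with n = α+β,
μ(1−μ)/(n+1) = 0.0484 ⇒ n+1 = 0.25/0.0484 = 5.1653 ⇒ n = 4.1653.
Hence α = 0.5×4.1653 = 2.083, β = 0.5×4.1653 = 2.083.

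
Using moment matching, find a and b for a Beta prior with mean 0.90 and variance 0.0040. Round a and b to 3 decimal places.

a = 19.350, b = 2.150

Write ν = a+b; then a = μν and Var = μ(1−μ)/(ν+1).
ν = μ(1−μ)/Var − 1 = 0.0900/0.0040 − 1 = 21.5000.
a = 0.90·21.5000 = 19.350, b = 0.10·21.5000 = 2.150.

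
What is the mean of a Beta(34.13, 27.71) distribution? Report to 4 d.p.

E[X] = α/(α+β) = 34.13/61.84 = 0.5519.

0.5519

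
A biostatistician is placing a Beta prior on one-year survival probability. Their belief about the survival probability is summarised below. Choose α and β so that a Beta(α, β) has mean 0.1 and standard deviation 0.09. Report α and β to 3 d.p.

α = 1.011, β = 9.100

σ² = 0.09² = 0.0081.
With s = α+β, Var = μ(1−μ)/(s+1), so s+1 = (0.1×0.9)/0.0081 = 11.1111 and s = 10.1111.
α = μs = 1.011, β = (1−μ)s = 9.100.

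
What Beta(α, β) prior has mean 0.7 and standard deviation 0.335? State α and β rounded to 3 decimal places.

Variance = 0.335² = 0.112225. The moment-matching identity α+β = μ(1−μ)/Var − 1 gives
α+β = 0.21/0.112225 − 1 = 0.8712, so α = μ·0.8712 = 0.610 and β = (1−μ)·0.8712 = 0.261.

α = 0.610, β = 0.261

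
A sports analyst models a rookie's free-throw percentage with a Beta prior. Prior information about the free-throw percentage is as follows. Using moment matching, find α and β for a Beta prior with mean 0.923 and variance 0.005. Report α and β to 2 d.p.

By moment matching, α+β = μ(1−μ)/σ² − 1 = (0.923·0.077)/0.005 − 1 = 14.2142 − 1 = 13.2142.
Since α/(α+β) = μ, α = 0.923·13.2142 = 12.20 and β = 0.077·13.2142 = 1.02.

α = 12.20, β = 1.02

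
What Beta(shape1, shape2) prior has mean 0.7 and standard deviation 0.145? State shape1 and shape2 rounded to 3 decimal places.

Variance = 0.145² = 0.021025. The moment-matching identity shape1+shape2 = μ(1−μ)/Var − 1 gives
shape1+shape2 = 0.21/0.021025 − 1 = 8.9881, so shape1 = μ·8.9881 = 6.292 and shape2 = (1−μ)·8.9881 = 2.696.

shape1 = 6.292, shape2 = 2.696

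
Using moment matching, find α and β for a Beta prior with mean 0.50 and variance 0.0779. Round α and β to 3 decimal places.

Write ν = α+β; then α = μν and Var = μ(1−μ)/(ν+1).
ν = μ(1−μ)/Var − 1 = 0.2500/0.0779 − 1 = 2.2092.
α = 0.50·2.2092 = 1.105, β = 0.50·2.2092 = 1.105.

α = 1.105, β = 1.105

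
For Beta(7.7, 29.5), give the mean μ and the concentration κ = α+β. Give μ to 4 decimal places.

μ = 0.2070, κ = 37.2

κ = α+β = 7.7+29.5 = 37.2; μ = α/κ = 7.7/37.2 = 0.2070.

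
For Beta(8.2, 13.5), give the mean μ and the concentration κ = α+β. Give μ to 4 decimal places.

μ = 0.3779, κ = 21.7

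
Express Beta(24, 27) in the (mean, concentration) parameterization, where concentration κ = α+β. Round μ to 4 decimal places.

μ = 0.4706, κ = 51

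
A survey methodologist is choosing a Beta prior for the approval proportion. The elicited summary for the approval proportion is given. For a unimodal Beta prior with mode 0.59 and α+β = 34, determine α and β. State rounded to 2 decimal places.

Mode = (α−1)/(κ−2) with κ = α+β, so α−1 = 0.59·32 = 18.88.
α = 19.88; β = κ − α = 14.12.

α = 19.88, β = 14.12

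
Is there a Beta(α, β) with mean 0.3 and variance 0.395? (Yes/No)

For any Beta, Var(X) < E[X]·(1−E[X]).
Here μ(1−μ) = 0.3×0.7 = 0.21, and 0.395 ≥ 0.21.

No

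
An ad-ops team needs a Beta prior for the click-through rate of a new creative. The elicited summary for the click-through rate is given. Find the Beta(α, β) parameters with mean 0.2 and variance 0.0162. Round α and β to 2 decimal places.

Write ν = α+β; then α = μν and Var = μ(1−μ)/(ν+1).
ν = μ(1−μ)/Var − 1 = 0.16/0.0162 − 1 = 8.8765.
α = 0.2·8.8765 = 1.78, β = 0.8·8.8765 = 7.10.

α = 1.78, β = 7.10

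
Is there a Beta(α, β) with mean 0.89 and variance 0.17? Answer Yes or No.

No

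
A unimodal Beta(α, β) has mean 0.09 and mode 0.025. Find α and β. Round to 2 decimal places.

α = 1.32, β = 13.30

With s = α+β: μ = α/s and mode = (α−1)/(s−2). Eliminating α = μs,
μs − 1 = m(s−2) ⇒ s(μ−m) = 1−2m ⇒ s = 0.950/0.065 = 14.6154.
So α = μs = 1.32, β = (1−μ)s = 13.30.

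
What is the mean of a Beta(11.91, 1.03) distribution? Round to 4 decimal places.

The Beta mean is α/(α+β) = 11.91/(11.91+1.03) = 0.9204.

0.9204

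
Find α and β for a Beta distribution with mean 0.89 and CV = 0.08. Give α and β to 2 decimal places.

α = 16.30, β = 2.01

Var = (CV·μ)² = (0.08×0.89)² = 0.005069.
α+β = μ(1−μ)/Var − 1 = 0.0979/0.005069 − 1 = 18.3118.
Thus α = 0.89·18.3118 = 16.30 and β = 0.11·18.3118 = 2.01.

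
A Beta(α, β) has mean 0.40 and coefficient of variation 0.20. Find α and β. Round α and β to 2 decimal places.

Var = (CV·μ)² = (0.20×0.40)² = 0.006400.
α+β = μ(1−μ)/Var − 1 = 0.2400/0.006400 − 1 = 36.5000.
Thus α = 0.40·36.5000 = 14.60 and β = 0.60·36.5000 = 21.90.

α = 14.60, β = 21.90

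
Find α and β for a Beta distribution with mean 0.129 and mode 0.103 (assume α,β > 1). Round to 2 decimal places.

Let s = α+β. Mean gives α = μs = 0.129s; mode gives (α−1)/(s−2) = 0.103.
Substituting: 0.129s − 1 = 0.103(s−2) = 0.103s − 0.206, so 0.026s = 0.794 and s = 30.5385.
Then α = 0.129×30.5385 = 3.94 and β = s−α = 26.60.

α = 3.94, β = 26.60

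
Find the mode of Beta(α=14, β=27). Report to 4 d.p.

0.3333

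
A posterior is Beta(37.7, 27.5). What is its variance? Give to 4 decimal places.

μ = 37.7/65.2 = 0.578221; Var = μ(1−μ)/(α+β+1) = 0.2438815/66.2 = 0.0037.

0.0037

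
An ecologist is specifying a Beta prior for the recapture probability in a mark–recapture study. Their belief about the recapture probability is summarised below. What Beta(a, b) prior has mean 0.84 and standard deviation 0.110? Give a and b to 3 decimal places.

Variance = 0.110² = 0.012100. The moment-matching identity a+b = μ(1−μ)/Var − 1 gives
a+b = 0.1344/0.012100 − 1 = 10.1074, so a = μ·10.1074 = 8.490 and b = (1−μ)·10.1074 = 1.617.

a = 8.490, b = 1.617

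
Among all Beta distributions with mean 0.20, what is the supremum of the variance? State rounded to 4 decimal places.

0.1600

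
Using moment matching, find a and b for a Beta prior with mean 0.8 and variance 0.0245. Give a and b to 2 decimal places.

a = 4.42, b = 1.11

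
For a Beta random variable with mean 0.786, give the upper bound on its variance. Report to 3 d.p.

For fixed mean μ the Beta variance is μ(1−μ)/(α+β+1), increasing as α+β decreases.
Its least upper bound (not attained) is μ(1−μ) = 0.786·0.214 = 0.168.

0.168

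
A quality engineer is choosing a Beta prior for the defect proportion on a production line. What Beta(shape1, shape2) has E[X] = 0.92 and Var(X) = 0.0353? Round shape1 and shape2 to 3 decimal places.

shape1 = 0.998, shape2 = 0.087

By moment matching, shape1+shape2 = μ(1−μ)/σ² − 1 = (0.92·0.08)/0.0353 − 1 = 2.0850 − 1 = 1.0850.
Since shape1/(shape1+shape2) = μ, shape1 = 0.92·1.0850 = 0.998 and shape2 = 0.08·1.0850 = 0.087.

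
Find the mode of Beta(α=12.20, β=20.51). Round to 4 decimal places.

The density x^(α−1)(1−x)^(β−1) is maximised at (α−1)/(α+β−2) = 11.20/30.71 = 0.3647.

0.3647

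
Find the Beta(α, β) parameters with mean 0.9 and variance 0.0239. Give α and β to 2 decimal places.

α = 2.49, β = 0.28

Let s = α+β. The Beta variance is μ(1−μ)/(s+1).
So s+1 = μ(1−μ)/σ² = (0.9×0.1)/0.0239 = 0.09/0.0239 = 3.7657, giving s = 2.7657.
Then α = μs = 0.9×2.7657 = 2.49 and β = (1−μ)s = 0.1×2.7657 = 0.28.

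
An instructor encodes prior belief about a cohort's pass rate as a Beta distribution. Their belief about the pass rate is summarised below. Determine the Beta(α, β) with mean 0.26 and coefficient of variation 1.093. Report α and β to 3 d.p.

α = 0.359, β = 1.023

σ = CV·μ = 1.093×0.26 = 0.28418, so σ² = 0.080758.
s+1 = μ(1−μ)/σ² = 0.1924/0.080758 = 2.3824, so s = α+β = 1.3824.
α = μs = 0.359, β = (1−μ)s = 1.023.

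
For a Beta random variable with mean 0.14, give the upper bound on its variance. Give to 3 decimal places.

0.120

For fixed mean μ the Beta variance is μ(1−μ)/(α+β+1), increasing as α+β decreases.
Its least upper bound (not attained) is μ(1−μ) = 0.14·0.86 = 0.120.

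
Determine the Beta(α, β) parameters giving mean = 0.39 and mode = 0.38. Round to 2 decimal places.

With s = α+β: μ = α/s and mode = (α−1)/(s−2). Eliminating α = μs,
μs − 1 = m(s−2) ⇒ s(μ−m) = 1−2m ⇒ s = 0.24/0.01 = 24.0000.
So α = μs = 9.36, β = (1−μ)s = 14.64.

α = 9.36, β = 14.64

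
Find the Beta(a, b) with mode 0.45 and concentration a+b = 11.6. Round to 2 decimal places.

a = 5.32, b = 6.28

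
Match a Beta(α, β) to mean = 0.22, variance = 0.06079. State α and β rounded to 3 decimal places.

α = 0.401, β = 1.422

By moment matching, α+β = μ(1−μ)/σ² − 1 = (0.22·0.78)/0.06079 − 1 = 2.8228 − 1 = 1.8228.
Since α/(α+β) = μ, α = 0.22·1.8228 = 0.401 and β = 0.78·1.8228 = 1.422.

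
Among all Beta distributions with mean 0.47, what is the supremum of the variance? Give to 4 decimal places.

For fixed mean μ the Beta variance is μ(1−μ)/(α+β+1), increasing as α+β decreases.
Its least upper bound (not attained) is μ(1−μ) = 0.47·0.53 = 0.2491.

0.2491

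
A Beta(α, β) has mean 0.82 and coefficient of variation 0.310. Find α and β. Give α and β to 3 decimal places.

α = 1.053, β = 0.231

σ = CV·μ = 0.310×0.82 = 0.25420, so σ² = 0.064618.
s+1 = μ(1−μ)/σ² = 0.1476/0.064618 = 2.2842, so s = α+β = 1.2842.
α = μs = 1.053, β = (1−μ)s = 0.231.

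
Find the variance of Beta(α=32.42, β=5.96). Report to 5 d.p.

0.00333

μ = 32.42/38.38 = 0.844711; Var = μ(1−μ)/(α+β+1) = 0.1311745/39.38 = 0.00333.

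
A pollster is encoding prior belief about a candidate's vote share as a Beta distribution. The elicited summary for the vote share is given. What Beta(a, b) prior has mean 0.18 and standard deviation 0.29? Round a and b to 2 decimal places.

Variance = 0.29² = 0.0841. The moment-matching identity a+b = μ(1−μ)/Var − 1 gives
a+b = 0.1476/0.0841 − 1 = 0.7551, so a = μ·0.7551 = 0.14 and b = (1−μ)·0.7551 = 0.62.

a = 0.14, b = 0.62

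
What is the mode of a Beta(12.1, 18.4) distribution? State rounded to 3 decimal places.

0.389

The density x^(α−1)(1−x)^(β−1) is maximised at (α−1)/(α+β−2) = 11.1/28.5 = 0.389.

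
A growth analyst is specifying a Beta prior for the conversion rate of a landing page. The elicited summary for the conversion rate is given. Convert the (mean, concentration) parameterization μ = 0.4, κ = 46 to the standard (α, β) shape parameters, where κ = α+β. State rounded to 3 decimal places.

α = 18.400, β = 27.600

Split κ in proportion μ : (1−μ): α = 0.4·46 = 18.400, β = 46 − 18.400 = 27.600.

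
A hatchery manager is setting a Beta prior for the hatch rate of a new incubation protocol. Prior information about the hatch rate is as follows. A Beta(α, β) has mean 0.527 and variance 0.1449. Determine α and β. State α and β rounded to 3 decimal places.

Let s = α+β. The Beta variance is μ(1−μ)/(s+1).
So s+1 = μ(1−μ)/σ² = (0.527×0.473)/0.1449 = 0.249271/0.1449 = 1.7203, giving s = 0.7203.
Then α = μs = 0.527×0.7203 = 0.380 and β = (1−μ)s = 0.473×0.7203 = 0.341.

α = 0.380, β = 0.341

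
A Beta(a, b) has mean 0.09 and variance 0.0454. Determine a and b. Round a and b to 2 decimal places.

Write ν = a+b; then a = μν and Var = μ(1−μ)/(ν+1).
ν = μ(1−μ)/Var − 1 = 0.0819/0.0454 − 1 = 0.8040.
a = 0.09·0.8040 = 0.07, b = 0.91·0.8040 = 0.73.

a = 0.07, b = 0.73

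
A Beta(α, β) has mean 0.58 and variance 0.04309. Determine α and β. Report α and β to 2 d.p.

α = 2.70, β = 1.95

Let s = α+β. The Beta variance is μ(1−μ)/(s+1).
So s+1 = μ(1−μ)/σ² = (0.58×0.42)/0.04309 = 0.2436/0.04309 = 5.6533, giving s = 4.6533.
Then α = μs = 0.58×4.6533 = 2.70 and β = (1−μ)s = 0.42×4.6533 = 1.95.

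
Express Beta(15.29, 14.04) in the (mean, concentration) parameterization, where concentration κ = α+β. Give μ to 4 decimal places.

κ = α+β = 15.29+14.04 = 29.33; μ = α/κ = 15.29/29.33 = 0.5213.

μ = 0.5213, κ = 29.33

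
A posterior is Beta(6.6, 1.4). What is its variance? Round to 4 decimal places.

0.0160

α+β = 8.0 and αβ = 9.24, so Var = αβ/[(α+β)²(α+β+1)] = 9.24/576.000 = 0.0160.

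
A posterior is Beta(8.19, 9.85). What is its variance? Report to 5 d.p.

α+β = 18.04 and αβ = 80.6715, so Var = αβ/[(α+β)²(α+β+1)] = 80.6715/6196.408064 = 0.01302.

0.01302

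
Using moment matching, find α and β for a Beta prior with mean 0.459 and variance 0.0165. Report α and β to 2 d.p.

α = 6.45, β = 7.60

By moment matching, α+β = μ(1−μ)/σ² − 1 = (0.459·0.541)/0.0165 − 1 = 15.0496 − 1 = 14.0496.
Since α/(α+β) = μ, α = 0.459·14.0496 = 6.45 and β = 0.541·14.0496 = 7.60.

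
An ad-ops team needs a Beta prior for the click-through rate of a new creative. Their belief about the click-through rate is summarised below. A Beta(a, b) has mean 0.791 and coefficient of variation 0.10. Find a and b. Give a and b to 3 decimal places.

a = 20.109, b = 5.313

Var = (CV·μ)² = (0.10×0.791)² = 0.006257.
a+b = μ(1−μ)/Var − 1 = 0.165319/0.006257 − 1 = 25.4223.
Thus a = 0.791·25.4223 = 20.109 and b = 0.209·25.4223 = 5.313.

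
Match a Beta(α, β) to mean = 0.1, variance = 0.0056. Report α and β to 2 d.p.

α = 1.51, β = 13.56

Write ν = α+β; then α = μν and Var = μ(1−μ)/(ν+1).
ν = μ(1−μ)/Var − 1 = 0.09/0.0056 − 1 = 15.0714.
α = 0.1·15.0714 = 1.51, β = 0.9·15.0714 = 13.56.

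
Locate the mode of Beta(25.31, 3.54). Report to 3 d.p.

0.905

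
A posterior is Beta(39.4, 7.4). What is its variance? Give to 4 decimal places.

μ = 39.4/46.8 = 0.841880; Var = μ(1−μ)/(α+β+1) = 0.1331178/47.8 = 0.0028.

0.0028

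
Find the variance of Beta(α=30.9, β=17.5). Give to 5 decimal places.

Var = αβ/[(α+β)²(α+β+1)] = (30.9×17.5)/(48.4²×49.4) = 540.75/115722.464 = 0.00467.

0.00467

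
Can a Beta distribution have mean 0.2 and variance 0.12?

A Beta with mean μ has variance μ(1−μ)/(α+β+1) < μ(1−μ).
Here μ(1−μ) = 0.2×0.8 = 0.16, and 0.12 < 0.16.

Yes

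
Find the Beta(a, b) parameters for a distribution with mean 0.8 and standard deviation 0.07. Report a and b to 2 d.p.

a = 25.32, b = 6.33

First σ² = 0.0049. Setting a = μn, b = (1−μ)n with n = a+b,
μ(1−μ)/(n+1) = 0.0049 ⇒ n+1 = 0.16/0.0049 = 32.6531 ⇒ n = 31.6531.
Hence a = 0.8×31.6531 = 25.32, b = 0.2×31.6531 = 6.33.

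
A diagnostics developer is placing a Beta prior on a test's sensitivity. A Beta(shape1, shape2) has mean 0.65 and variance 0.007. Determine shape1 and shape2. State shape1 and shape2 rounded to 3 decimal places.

shape1 = 20.475, shape2 = 11.025

Let s = shape1+shape2. The Beta variance is μ(1−μ)/(s+1).
So s+1 = μ(1−μ)/σ² = (0.65×0.35)/0.007 = 0.2275/0.007 = 32.5000, giving s = 31.5000.
Then shape1 = μs = 0.65×31.5000 = 20.475 and shape2 = (1−μ)s = 0.35×31.5000 = 11.025.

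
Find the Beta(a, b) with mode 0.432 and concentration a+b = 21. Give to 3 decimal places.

Mode = (a−1)/(κ−2) with κ = a+b, so a−1 = 0.432·19 = 8.208.
a = 9.208; b = κ − a = 11.792.

a = 9.208, b = 11.792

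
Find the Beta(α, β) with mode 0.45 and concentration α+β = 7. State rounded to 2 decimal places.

α = 3.25, β = 3.75

Since the density peak of Beta(α,β) is at (α−1)/(α+β−2),
α = 1 + 0.45(7−2) = 3.25 and β = 7 − 3.25 = 3.75.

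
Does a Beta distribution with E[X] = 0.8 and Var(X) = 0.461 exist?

No

A Beta with mean μ has variance μ(1−μ)/(α+β+1) < μ(1−μ).
Here μ(1−μ) = 0.8×0.2 = 0.16, and 0.461 ≥ 0.16.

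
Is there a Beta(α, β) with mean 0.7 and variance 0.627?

No

The Beta variance bound is σ² < μ(1−μ).
Here μ(1−μ) = 0.7×0.3 = 0.21, and 0.627 ≥ 0.21.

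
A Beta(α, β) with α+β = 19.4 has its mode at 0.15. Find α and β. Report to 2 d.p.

α = 3.61, β = 15.79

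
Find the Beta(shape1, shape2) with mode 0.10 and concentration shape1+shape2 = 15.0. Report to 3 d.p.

Since the density peak of Beta(shape1,shape2) is at (shape1−1)/(shape1+shape2−2),
shape1 = 1 + 0.10(15.0−2) = 2.300 and shape2 = 15.0 − 2.300 = 12.700.

shape1 = 2.300, shape2 = 12.700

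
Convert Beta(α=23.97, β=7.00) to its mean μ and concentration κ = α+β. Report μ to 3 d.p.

κ = α+β = 23.97+7.00 = 30.97; μ = α/κ = 23.97/30.97 = 0.774.

μ = 0.774, κ = 30.97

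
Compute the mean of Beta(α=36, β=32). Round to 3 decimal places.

0.529

The Beta mean is α/(α+β) = 36/(36+32) = 0.529.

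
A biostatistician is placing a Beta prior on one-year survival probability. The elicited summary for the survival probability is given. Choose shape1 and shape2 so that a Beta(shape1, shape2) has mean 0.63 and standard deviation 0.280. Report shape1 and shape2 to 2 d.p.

Variance = 0.280² = 0.078400. The moment-matching identity shape1+shape2 = μ(1−μ)/Var − 1 gives
shape1+shape2 = 0.2331/0.078400 − 1 = 1.9732, so shape1 = μ·1.9732 = 1.24 and shape2 = (1−μ)·1.9732 = 0.73.

shape1 = 1.24, shape2 = 0.73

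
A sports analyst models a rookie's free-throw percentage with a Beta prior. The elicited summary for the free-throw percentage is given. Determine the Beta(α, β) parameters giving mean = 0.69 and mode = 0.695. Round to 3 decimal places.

α = 53.820, β = 24.180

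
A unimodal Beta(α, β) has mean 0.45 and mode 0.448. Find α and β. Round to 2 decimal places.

α = 23.40, β = 28.60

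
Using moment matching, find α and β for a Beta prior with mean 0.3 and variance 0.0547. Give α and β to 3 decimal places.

α = 0.852, β = 1.987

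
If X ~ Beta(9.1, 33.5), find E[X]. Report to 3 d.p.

0.214

E[X] = α/(α+β) = 9.1/42.6 = 0.214.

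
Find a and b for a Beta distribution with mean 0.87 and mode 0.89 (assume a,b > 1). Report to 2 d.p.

a = 33.93, b = 5.07

Let s = a+b. Mean gives a = μs = 0.87s; mode gives (a−1)/(s−2) = 0.89.
Substituting: 0.87s − 1 = 0.89(s−2) = 0.89s − 1.78, so -0.02s = -0.78 and s = 39.0000.
Then a = 0.87×39.0000 = 33.93 and b = s−a = 5.07.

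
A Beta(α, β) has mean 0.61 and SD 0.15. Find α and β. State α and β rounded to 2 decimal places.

α = 5.84, β = 3.73

σ² = 0.15² = 0.0225.
With s = α+β, Var = μ(1−μ)/(s+1), so s+1 = (0.61×0.39)/0.0225 = 10.5733 and s = 9.5733.
α = μs = 5.84, β = (1−μ)s = 3.73.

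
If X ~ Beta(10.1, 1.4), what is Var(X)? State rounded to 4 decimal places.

μ = 10.1/11.5 = 0.878261; Var = μ(1−μ)/(α+β+1) = 0.1069187/12.5 = 0.0086.

0.0086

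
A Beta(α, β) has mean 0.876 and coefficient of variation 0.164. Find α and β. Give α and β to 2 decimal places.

α = 3.73, β = 0.53

σ = CV·μ = 0.164×0.876 = 0.14366, so σ² = 0.020639.
s+1 = μ(1−μ)/σ² = 0.108624/0.020639 = 5.2630, so s = α+β = 4.2630.
α = μs = 3.73, β = (1−μ)s = 0.53.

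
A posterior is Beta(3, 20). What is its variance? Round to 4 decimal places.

α+β = 23 and αβ = 60, so Var = αβ/[(α+β)²(α+β+1)] = 60/12696 = 0.0047.

0.0047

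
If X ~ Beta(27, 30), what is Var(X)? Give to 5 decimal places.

Var = αβ/[(α+β)²(α+β+1)] = (27×30)/(57²×58) = 810/188442 = 0.00430.

0.00430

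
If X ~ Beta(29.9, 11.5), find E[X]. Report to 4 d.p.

0.7222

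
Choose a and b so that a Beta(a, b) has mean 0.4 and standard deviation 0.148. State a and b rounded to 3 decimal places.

a = 3.983, b = 5.974

First σ² = 0.021904. Setting a = μn, b = (1−μ)n with n = a+b,
μ(1−μ)/(n+1) = 0.021904 ⇒ n+1 = 0.24/0.021904 = 10.9569 ⇒ n = 9.9569.
Hence a = 0.4×9.9569 = 3.983, b = 0.6×9.9569 = 5.974.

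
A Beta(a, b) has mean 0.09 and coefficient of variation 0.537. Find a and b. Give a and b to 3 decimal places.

σ = CV·μ = 0.537×0.09 = 0.04833, so σ² = 0.002336.
s+1 = μ(1−μ)/σ² = 0.0819/0.002336 = 35.0631, so s = a+b = 34.0631.
a = μs = 3.066, b = (1−μ)s = 30.997.

a = 3.066, b = 30.997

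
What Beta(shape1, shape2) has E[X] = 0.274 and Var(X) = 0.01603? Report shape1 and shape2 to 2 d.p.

shape1 = 3.13, shape2 = 8.28

Write ν = shape1+shape2; then shape1 = μν and Var = μ(1−μ)/(ν+1).
ν = μ(1−μ)/Var − 1 = 0.198924/0.01603 − 1 = 11.4095.
shape1 = 0.274·11.4095 = 3.13, shape2 = 0.726·11.4095 = 8.28.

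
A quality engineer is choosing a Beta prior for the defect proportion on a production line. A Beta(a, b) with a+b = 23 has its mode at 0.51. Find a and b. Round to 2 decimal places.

a = 11.71, b = 11.29

For a,b>1 the mode is (a−1)/(a+b−2), so a = mode·(κ−2)+1 = 0.51×21+1 = 11.71.
And b = (1−mode)·(κ−2)+1 = 0.49×21+1 = 11.29.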